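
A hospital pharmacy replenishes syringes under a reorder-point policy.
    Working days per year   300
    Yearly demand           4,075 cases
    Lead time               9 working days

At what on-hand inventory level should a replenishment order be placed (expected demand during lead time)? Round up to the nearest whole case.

Daily demand d = 4,075 / 300 = 13.583 cases/day
Demand during lead time = 13.583 × 9 = 122.25
Reorder point = 122.25 → round up

123 cases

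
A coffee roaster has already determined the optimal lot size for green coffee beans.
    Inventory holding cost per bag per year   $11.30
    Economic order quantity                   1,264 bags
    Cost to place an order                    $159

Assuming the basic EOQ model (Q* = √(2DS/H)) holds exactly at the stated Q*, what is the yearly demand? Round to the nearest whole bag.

EOQ relation: Q² = 2DS/H, so rearrange for the unknown.
D = Q²H / (2S) = 1,264² × 11.3 / (2 × 159) = 56,773.47

56,773 bags per year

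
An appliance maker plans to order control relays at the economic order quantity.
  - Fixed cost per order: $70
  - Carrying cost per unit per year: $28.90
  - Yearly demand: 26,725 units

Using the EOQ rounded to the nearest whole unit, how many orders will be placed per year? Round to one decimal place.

EOQ = √(2DS/H) = √(2 × 26,725 × 70 / 28.9)
    = √(129,463.67) ≈ 359.81 → Q = 360
Orders per year = D/Q = 26,725 / 360 = 74.236

74.2 orders per year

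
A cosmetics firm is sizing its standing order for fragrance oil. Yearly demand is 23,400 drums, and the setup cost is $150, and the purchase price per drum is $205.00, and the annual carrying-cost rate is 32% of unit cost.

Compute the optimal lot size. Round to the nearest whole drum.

Carrying cost H = $205 × 32% = $65.6000/drum/yr
Optimal lot size Q* = (2 × 23,400 × $150 / $65.6)^½ ≈ 327.13

327 drums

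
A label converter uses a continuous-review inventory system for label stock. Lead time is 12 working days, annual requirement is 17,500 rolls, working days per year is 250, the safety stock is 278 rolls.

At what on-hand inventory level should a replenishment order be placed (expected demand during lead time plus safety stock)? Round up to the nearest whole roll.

Daily demand d = 17,500 / 250 = 70.000 rolls/day
Demand during lead time = 70.000 × 12 = 840.00
Reorder point = 840.00 + 278 = 1,118.00 → round up

1,118 rolls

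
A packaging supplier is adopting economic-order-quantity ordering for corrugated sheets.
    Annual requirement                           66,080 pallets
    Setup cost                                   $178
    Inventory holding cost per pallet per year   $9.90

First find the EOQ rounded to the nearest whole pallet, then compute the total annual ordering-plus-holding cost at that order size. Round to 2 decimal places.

EOQ = √(2DS/H) = √(2 × 66,080 × 178 / 9.9)
    = √(2,376,210.10) ≈ 1,541.50 → Q = 1,541 pallets
Annual ordering cost = (D/Q)·S = (66,080/1,541) × 178 = $7,632.86
Annual holding cost  = (Q/2)·H = (1,541/2) × 9.9 = $7,627.95
Total = $7,632.86 + $7,627.95 = $15,260.81

$15,260.81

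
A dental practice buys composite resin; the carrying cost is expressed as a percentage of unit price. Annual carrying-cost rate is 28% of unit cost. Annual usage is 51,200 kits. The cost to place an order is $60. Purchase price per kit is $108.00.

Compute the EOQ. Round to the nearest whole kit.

451 kits

Carrying cost H = $108 × 28% = $30.2400/kit/yr
EOQ = √(2DS/H) = √(2 × 51,200 × 60 / 30.24)
    = √(203,174.60) ≈ 450.75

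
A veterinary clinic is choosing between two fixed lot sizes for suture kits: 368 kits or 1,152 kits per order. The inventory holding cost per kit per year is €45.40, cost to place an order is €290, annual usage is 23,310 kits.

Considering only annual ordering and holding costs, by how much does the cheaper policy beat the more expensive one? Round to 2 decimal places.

TC(Q) = (D/Q)S + (Q/2)H
TC(368) = (23,310/368)×290 + (368/2)×45.4 = €26,722.89
TC(1,152) = (23,310/1,152)×290 + (1,152/2)×45.4 = €32,018.37
Cheaper: Q = 368.  Difference = €5,295.48

€5,295.48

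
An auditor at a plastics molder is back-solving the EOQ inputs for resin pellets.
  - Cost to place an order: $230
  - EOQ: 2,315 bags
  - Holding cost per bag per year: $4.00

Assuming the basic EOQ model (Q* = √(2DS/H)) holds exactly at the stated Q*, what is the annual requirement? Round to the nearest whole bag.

46,602 bags per year

EOQ relation: Q² = 2DS/H, so rearrange for the unknown.
D = Q²H / (2S) = 2,315² × 4 / (2 × 230) = 46,601.96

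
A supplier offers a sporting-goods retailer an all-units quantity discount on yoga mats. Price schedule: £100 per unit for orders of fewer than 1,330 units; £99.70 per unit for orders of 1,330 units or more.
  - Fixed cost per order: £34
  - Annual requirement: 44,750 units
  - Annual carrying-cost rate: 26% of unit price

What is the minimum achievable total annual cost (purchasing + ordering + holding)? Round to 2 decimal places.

£4,479,957.11

H₁ = 26%×£100 = £26.0000;  H₂ = 26%×£99.70 = £25.9220
EOQ₁ = √(2×44,750×34/26.0000) = 342.11  (< 1,330, feasible at tier 1)
EOQ₂ = √(2×44,750×34/25.9220) = 342.62  (< 1,330 → use Q = 1,330 at tier-2 price)
TC(tier 1 (EOQ₁), Q≈342.1) = £4,483,894.83
TC(tier 2, Q≈1,330.0) = £4,479,957.11
Minimum at tier 2: £4,479,957.11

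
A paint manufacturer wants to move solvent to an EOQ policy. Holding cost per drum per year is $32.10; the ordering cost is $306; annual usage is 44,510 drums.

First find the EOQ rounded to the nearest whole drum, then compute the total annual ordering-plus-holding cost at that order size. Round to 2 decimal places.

Optimal lot size Q* = (2 × 44,510 × $306 / $32.1)^½ ≈ 921.20 → Q = 921 drums
Orders/yr = 44,510/921 = 48.328; ordering cost = 48.328 × $306 = $14,788.34
Average inventory = 921/2 = 460.5; holding cost = 460.5 × $32.1 = $14,782.05
Total = $14,788.34 + $14,782.05 = $29,570.39

$29,570.39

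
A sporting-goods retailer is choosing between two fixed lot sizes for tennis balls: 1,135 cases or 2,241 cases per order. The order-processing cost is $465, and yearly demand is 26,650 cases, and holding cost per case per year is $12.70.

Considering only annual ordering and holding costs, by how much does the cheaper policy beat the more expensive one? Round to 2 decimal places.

$1,634.60

Annual cost at Q: ordering D·S/Q plus holding Q·H/2.
TC(1,135) = (26,650/1,135)×465 + (1,135/2)×12.7 = $18,125.53
TC(2,241) = (26,650/2,241)×465 + (2,241/2)×12.7 = $19,760.14
Cheaper: Q = 1,135.  Difference = $1,634.60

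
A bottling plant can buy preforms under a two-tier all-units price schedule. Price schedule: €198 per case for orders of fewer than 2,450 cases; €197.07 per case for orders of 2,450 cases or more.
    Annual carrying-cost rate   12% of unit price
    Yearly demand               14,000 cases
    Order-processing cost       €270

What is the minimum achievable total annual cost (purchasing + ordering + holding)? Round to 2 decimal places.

€2,785,402.45

H₁ = 12%×€198 = €23.7600;  H₂ = 12%×€197.07 = €23.6484
EOQ₁ = √(2×14,000×270/23.7600) = 564.08  (< 2,450, feasible at tier 1)
EOQ₂ = √(2×14,000×270/23.6484) = 565.41  (< 2,450 → use Q = 2,450 at tier-2 price)
TC(tier 1 (EOQ₁), Q≈564.1) = €2,785,402.45
TC(tier 2, Q≈2,450.0) = €2,789,492.15
Minimum at tier 1 (EOQ₁): €2,785,402.45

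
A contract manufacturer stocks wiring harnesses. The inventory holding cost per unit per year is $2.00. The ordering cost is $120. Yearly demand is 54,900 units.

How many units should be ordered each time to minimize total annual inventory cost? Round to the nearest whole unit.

2,567 units

EOQ = √(2DS/H) = √(2 × 54,900 × 120 / 2)
    = √(6,588,000.00) ≈ 2,566.71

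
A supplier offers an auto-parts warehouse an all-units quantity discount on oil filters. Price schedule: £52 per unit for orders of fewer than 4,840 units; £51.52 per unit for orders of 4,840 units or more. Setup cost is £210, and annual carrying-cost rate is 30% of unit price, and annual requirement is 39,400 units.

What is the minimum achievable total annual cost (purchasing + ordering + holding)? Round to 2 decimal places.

£2,064,867.01

H₁ = 30%×£52 = £15.6000;  H₂ = 30%×£51.52 = £15.4560
EOQ₁ = √(2×39,400×210/15.6000) = 1,029.94  (< 4,840, feasible at tier 1)
EOQ₂ = √(2×39,400×210/15.4560) = 1,034.72  (< 4,840 → use Q = 4,840 at tier-2 price)
TC(tier 1 (EOQ₁), Q≈1,029.9) = £2,064,867.01
TC(tier 2, Q≈4,840.0) = £2,069,001.02
Minimum at tier 1 (EOQ₁): £2,064,867.01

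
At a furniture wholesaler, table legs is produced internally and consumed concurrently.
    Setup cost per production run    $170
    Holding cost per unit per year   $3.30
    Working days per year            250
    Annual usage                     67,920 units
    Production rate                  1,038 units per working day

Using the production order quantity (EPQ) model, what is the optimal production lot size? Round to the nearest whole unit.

Daily demand d = 67,920/250 = 271.680; p = 1038; 1 − d/p = 0.73827
EPQ = √(2DS / (H(1 − d/p)))
    = √(2 × 67,920 × 170 / (3.3 × 0.73827)) ≈ 3,078.75

3,079 units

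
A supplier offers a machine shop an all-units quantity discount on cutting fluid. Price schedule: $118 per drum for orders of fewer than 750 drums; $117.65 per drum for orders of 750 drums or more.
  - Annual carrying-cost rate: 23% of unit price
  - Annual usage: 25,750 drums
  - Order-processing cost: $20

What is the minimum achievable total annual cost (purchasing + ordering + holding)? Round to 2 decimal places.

H₁ = 23%×$118 = $27.1400;  H₂ = 23%×$117.65 = $27.0595
EOQ₁ = √(2×25,750×20/27.1400) = 194.81  (< 750, feasible at tier 1)
EOQ₂ = √(2×25,750×20/27.0595) = 195.10  (< 750 → use Q = 750 at tier-2 price)
TC(tier 1 (EOQ₁), Q≈194.8) = $3,043,787.17
TC(tier 2, Q≈750.0) = $3,040,321.48
Minimum at tier 2: $3,040,321.48

$3,040,321.48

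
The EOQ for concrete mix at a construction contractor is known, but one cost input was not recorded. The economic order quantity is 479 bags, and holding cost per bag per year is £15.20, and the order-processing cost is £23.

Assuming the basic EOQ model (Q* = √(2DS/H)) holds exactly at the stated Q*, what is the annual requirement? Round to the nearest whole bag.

Since Q* = (2DS/H)^½, squaring gives Q*²·H = 2DS.
D = Q²H / (2S) = 479² × 15.2 / (2 × 23) = 75,815.29

75,815 bags per year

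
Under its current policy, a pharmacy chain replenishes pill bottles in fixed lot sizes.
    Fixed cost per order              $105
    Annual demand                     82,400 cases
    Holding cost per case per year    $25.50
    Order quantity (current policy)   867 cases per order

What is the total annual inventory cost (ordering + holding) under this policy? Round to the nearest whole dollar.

Orders/yr = 82,400/867 = 95.040; ordering cost = 95.040 × $105 = $9,979.24
Average inventory = 867/2 = 433.5; holding cost = 433.5 × $25.5 = $11,054.25
Total = $9,979.24 + $11,054.25 = $21,033.49

$21,033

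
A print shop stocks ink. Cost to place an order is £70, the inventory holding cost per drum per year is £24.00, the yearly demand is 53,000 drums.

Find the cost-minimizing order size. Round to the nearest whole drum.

EOQ = √(2DS/H) = √(2 × 53,000 × 70 / 24)
    = √(309,166.67) ≈ 556.03

556 drums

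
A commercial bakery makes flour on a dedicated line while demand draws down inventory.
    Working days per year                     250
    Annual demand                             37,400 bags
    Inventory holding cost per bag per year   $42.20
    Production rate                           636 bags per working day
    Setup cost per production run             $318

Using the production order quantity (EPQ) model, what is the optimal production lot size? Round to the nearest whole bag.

858 bags

d = 37,400/250 = 149.6000 bags/day;  effective holding cost H(1 − d/p) = 42.2·(1 − 149.6000/636) = 32.27371
Q* = √(2DS / H_eff) = √(2·37,400·318 / 32.27371) ≈ 858.50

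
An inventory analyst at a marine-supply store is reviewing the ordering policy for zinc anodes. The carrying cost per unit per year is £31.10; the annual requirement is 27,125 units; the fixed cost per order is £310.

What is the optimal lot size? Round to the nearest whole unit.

Optimal lot size Q* = (2 × 27,125 × £310 / £31.1)^½ ≈ 735.36

735 units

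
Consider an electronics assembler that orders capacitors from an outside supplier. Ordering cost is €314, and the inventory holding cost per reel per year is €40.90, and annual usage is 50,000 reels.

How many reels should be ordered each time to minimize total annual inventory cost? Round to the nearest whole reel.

EOQ = √(2DS/H) = √(2 × 50,000 × 314 / 40.9)
    = √(767,726.16) ≈ 876.20

876 reels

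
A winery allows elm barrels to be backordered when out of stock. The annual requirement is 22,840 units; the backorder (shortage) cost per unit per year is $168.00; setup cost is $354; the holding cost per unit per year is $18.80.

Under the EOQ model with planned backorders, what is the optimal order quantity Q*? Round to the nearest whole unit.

Basic EOQ = √(2·22,840·354/18.8) = 927.440
Backorder adjustment √((H+b)/b) = √((18.8+168)/168) = 1.0545
Q* = 927.440 × 1.0545 ≈ 977.96

978 units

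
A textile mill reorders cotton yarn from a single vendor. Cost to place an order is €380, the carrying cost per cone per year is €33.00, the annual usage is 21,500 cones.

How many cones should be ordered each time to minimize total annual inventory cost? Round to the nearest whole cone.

704 cones

Q* = √(2·D·S / H) = √(2·21,500·380 / 33) = √495,151.5 ≈ 703.67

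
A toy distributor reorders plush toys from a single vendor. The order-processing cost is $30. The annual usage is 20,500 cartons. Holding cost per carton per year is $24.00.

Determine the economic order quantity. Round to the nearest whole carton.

226 cartons

Q* = √(2·D·S / H) = √(2·20,500·30 / 24) = √51,250.0 ≈ 226.38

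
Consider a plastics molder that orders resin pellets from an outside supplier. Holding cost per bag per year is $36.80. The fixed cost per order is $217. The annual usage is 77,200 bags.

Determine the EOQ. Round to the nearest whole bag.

2DS/H = 2·77,200·217/36.8 = 910,456.52
EOQ = √910,456.52 ≈ 954.18

954 bags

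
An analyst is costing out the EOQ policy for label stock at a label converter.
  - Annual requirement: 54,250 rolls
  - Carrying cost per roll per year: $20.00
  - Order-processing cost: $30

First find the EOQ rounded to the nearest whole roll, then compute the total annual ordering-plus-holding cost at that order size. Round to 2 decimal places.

$8,068.46

Q* = √(2·D·S / H) = √(2·54,250·30 / 20) = √162,750.0 ≈ 403.42 → Q = 403 rolls
Orders/yr = 54,250/403 = 134.615; ordering cost = 134.615 × $30 = $4,038.46
Average inventory = 403/2 = 201.5; holding cost = 201.5 × $20 = $4,030.00
Total = $4,038.46 + $4,030.00 = $8,068.46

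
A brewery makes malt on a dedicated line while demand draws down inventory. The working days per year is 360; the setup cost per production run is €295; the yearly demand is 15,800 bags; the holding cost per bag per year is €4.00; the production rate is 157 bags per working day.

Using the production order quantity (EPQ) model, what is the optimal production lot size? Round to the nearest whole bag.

1,799 bags

d = 15,800/360 = 43.8889 bags/day;  effective holding cost H(1 − d/p) = 4·(1 − 43.8889/157) = 2.88181
Q* = √(2DS / H_eff) = √(2·15,800·295 / 2.88181) ≈ 1,798.55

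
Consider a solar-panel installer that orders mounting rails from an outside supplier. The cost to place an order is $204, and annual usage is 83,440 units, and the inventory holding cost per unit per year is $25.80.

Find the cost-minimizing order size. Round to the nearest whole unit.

1,149 units

Optimal lot size Q* = (2 × 83,440 × $204 / $25.8)^½ ≈ 1,148.70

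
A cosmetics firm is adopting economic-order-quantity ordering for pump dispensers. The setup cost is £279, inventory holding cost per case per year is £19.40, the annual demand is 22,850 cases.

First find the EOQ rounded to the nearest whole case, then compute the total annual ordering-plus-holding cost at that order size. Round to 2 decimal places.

£15,727.55

2DS/H = 2·22,850·279/19.4 = 657,231.96
EOQ = √657,231.96 ≈ 810.70 → Q = 811 cases
Orders/yr = 22,850/811 = 28.175; ordering cost = 28.175 × £279 = £7,860.85
Average inventory = 811/2 = 405.5; holding cost = 405.5 × £19.4 = £7,866.70
Total = £7,860.85 + £7,866.70 = £15,727.55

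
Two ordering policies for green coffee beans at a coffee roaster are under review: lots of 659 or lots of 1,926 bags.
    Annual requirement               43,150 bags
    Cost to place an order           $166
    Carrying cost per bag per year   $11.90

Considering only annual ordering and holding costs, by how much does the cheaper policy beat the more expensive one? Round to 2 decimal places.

$388.36

For each Q, cost = (D/Q)·S + (Q/2)·H.
TC(659) = (43,150/659)×166 + (659/2)×11.9 = $14,790.40
TC(1,926) = (43,150/1,926)×166 + (1,926/2)×11.9 = $15,178.76
|ΔTC| = |$14,790.40 − $15,178.76| = $388.36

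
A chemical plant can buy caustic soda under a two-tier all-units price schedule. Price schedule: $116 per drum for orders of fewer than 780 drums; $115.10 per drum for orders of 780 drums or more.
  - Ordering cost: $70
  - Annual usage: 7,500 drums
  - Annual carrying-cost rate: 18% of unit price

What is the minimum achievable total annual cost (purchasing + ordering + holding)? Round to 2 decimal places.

H₁ = 18%×$116 = $20.8800;  H₂ = 18%×$115.10 = $20.7180
EOQ₁ = √(2×7,500×70/20.8800) = 224.25  (< 780, feasible at tier 1)
EOQ₂ = √(2×7,500×70/20.7180) = 225.12  (< 780 → use Q = 780 at tier-2 price)
TC(tier 1 (EOQ₁), Q≈224.2) = $874,682.31
TC(tier 2, Q≈780.0) = $872,003.10
Minimum at tier 2: $872,003.10

$872,003.10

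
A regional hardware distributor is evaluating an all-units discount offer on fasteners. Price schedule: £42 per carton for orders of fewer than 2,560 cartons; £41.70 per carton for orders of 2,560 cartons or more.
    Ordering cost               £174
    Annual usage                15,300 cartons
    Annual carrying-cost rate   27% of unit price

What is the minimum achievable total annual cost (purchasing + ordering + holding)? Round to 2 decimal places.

H₁ = 27%×£42 = £11.3400;  H₂ = 27%×£41.70 = £11.2590
EOQ₁ = √(2×15,300×174/11.3400) = 685.22  (< 2,560, feasible at tier 1)
EOQ₂ = √(2×15,300×174/11.2590) = 687.68  (< 2,560 → use Q = 2,560 at tier-2 price)
TC(tier 1 (EOQ₁), Q≈685.2) = £650,370.37
TC(tier 2, Q≈2,560.0) = £653,461.44
Minimum at tier 1 (EOQ₁): £650,370.37

£650,370.37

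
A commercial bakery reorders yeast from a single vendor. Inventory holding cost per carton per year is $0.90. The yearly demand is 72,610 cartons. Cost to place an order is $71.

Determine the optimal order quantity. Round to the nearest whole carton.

3,385 cartons

Q* = √(2·D·S / H) = √(2·72,610·71 / 0.9) = √11,456,244.4 ≈ 3,384.71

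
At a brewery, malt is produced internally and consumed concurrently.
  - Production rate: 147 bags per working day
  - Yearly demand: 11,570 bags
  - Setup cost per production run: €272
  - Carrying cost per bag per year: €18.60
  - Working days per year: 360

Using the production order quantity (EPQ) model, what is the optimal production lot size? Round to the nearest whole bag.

658 bags

d = 11,570/360 = 32.1389 bags/day;  effective holding cost H(1 − d/p) = 18.6·(1 − 32.1389/147) = 14.53345
Q* = √(2DS / H_eff) = √(2·11,570·272 / 14.53345) ≈ 658.08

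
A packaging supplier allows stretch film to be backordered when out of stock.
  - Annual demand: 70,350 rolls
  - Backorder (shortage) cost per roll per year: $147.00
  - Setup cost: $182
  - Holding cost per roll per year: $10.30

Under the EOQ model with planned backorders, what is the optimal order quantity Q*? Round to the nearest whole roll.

Q* = √(2DS/H) · √((H + b)/b)
   = √(2 × 70,350 × 182 / 10.3) · √((10.3 + 147) / 147)
   = 1,576.755 × 1.0344 ≈ 1,631.06

1,631 rolls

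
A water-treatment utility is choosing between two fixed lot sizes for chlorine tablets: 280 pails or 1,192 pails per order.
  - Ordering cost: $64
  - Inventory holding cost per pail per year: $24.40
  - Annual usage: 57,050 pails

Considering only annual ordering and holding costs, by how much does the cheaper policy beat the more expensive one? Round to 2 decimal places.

$1,149.49

TC(Q) = (D/Q)S + (Q/2)H
TC(280) = (57,050/280)×64 + (280/2)×24.4 = $16,456.00
TC(1,192) = (57,050/1,192)×64 + (1,192/2)×24.4 = $17,605.49
Cheaper: Q = 280.  Difference = $1,149.49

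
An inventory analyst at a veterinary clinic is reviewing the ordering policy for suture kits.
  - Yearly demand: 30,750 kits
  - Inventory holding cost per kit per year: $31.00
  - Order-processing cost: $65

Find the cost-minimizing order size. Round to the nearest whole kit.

359 kits

2DS/H = 2·30,750·65/31 = 128,951.61
EOQ = √128,951.61 ≈ 359.10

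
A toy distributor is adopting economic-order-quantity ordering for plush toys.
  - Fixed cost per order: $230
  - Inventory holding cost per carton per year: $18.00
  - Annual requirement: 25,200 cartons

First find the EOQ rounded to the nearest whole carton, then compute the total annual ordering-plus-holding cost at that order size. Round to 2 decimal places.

$14,444.93

2DS/H = 2·25,200·230/18 = 644,000.00
EOQ = √644,000.00 ≈ 802.50 → Q = 802 cartons
Annual ordering cost = (D/Q)·S = (25,200/802) × 230 = $7,226.93
Annual holding cost  = (Q/2)·H = (802/2) × 18 = $7,218.00
Total = $7,226.93 + $7,218.00 = $14,444.93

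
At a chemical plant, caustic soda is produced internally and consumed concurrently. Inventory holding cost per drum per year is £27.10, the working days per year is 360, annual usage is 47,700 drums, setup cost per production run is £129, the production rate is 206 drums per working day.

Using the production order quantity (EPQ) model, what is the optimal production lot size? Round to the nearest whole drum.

d = 47,700/360 = 132.5000 drums/day;  effective holding cost H(1 − d/p) = 27.1·(1 − 132.5000/206) = 9.66917
Q* = √(2DS / H_eff) = √(2·47,700·129 / 9.66917) ≈ 1,128.17

1,128 drums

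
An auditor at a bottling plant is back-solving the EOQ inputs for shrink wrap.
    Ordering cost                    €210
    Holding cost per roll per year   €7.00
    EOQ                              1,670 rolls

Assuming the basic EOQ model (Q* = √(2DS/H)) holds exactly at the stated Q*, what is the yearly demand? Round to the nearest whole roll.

Since Q* = (2DS/H)^½, squaring gives Q*²·H = 2DS.
D = Q²H / (2S) = 1,670² × 7 / (2 × 210) = 46,481.67

46,482 rolls per year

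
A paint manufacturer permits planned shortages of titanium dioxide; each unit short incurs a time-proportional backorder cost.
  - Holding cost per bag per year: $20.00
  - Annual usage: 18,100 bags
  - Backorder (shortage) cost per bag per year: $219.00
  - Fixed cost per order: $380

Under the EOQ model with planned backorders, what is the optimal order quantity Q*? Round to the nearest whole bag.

Q* = √(2DS/H) · √((H + b)/b)
   = √(2 × 18,100 × 380 / 20) · √((20 + 219) / 219)
   = 829.337 × 1.0447 ≈ 866.38

866 bags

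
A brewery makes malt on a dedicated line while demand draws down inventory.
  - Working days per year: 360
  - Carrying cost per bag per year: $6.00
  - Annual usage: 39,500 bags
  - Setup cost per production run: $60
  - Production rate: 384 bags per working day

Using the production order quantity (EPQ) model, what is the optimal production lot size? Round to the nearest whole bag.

1,052 bags

Daily demand d = 39,500/360 = 109.722; p = 384; 1 − d/p = 0.71427
EPQ = √(2DS / (H(1 − d/p)))
    = √(2 × 39,500 × 60 / (6 × 0.71427)) ≈ 1,051.68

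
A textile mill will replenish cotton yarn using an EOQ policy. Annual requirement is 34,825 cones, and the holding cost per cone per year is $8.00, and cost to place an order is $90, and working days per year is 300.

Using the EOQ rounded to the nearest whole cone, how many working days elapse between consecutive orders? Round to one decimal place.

7.6 days

EOQ = √(2DS/H) = √(2 × 34,825 × 90 / 8)
    = √(783,562.50) ≈ 885.19 → Q = 885 cones
Cycle time = (working days × Q)/D = (300 × 885) / 34,825 = 7.624 days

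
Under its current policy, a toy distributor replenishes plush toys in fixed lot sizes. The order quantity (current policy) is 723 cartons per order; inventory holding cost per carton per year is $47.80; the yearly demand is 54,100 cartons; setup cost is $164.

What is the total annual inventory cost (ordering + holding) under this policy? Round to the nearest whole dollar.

Annual ordering cost = (D/Q)·S = (54,100/723) × 164 = $12,271.65
Annual holding cost  = (Q/2)·H = (723/2) × 47.8 = $17,279.70
Total = $12,271.65 + $17,279.70 = $29,551.35

$29,551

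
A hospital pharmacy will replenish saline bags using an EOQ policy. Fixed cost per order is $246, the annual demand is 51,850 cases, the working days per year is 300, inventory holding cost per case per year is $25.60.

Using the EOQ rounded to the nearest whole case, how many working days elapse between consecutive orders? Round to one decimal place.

5.8 days

Q* = √(2·D·S / H) = √(2·51,850·246 / 25.6) = √996,492.2 ≈ 998.24 → Q = 998 cases
Days between orders = 300 / (D/Q) = 300 / 51.954 ≈ 5.774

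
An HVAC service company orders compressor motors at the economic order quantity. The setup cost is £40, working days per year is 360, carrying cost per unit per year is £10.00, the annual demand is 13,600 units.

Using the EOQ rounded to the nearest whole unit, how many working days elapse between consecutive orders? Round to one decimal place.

Optimal lot size Q* = (2 × 13,600 × £40 / £10)^½ ≈ 329.85 → Q = 330 units
Days between orders = 360 / (D/Q) = 360 / 41.212 ≈ 8.735

8.7 days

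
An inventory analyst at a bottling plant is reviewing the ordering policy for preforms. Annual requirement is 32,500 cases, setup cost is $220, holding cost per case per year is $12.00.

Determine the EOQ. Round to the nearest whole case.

EOQ = √(2DS/H) = √(2 × 32,500 × 220 / 12)
    = √(1,191,666.67) ≈ 1,091.63

1,092 cases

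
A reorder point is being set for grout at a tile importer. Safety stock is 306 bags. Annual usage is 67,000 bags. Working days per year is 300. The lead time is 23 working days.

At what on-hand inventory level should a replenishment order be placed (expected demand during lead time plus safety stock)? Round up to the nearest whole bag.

Daily demand d = 67,000 / 300 = 223.333 bags/day
Demand during lead time = 223.333 × 23 = 5,136.67
Reorder point = 5,136.67 + 306 = 5,442.67 → round up

5,443 bags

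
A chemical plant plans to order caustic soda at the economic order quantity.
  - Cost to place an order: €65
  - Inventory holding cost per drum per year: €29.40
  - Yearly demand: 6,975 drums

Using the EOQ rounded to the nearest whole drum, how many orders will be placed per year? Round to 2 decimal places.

39.63 orders per year

EOQ = √(2DS/H) = √(2 × 6,975 × 65 / 29.4)
    = √(30,841.84) ≈ 175.62 → Q = 176
N = D/Q = 6,975/176 ≈ 39.631 orders/yr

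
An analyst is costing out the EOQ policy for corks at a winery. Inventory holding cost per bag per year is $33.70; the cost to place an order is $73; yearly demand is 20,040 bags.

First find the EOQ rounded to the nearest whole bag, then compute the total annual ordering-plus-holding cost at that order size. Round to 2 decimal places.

2DS/H = 2·20,040·73/33.7 = 86,820.18
EOQ = √86,820.18 ≈ 294.65 → Q = 295 bags
Annual ordering cost = (D/Q)·S = (20,040/295) × 73 = $4,959.05
Annual holding cost  = (Q/2)·H = (295/2) × 33.7 = $4,970.75
Total = $4,959.05 + $4,970.75 = $9,929.80

$9,929.80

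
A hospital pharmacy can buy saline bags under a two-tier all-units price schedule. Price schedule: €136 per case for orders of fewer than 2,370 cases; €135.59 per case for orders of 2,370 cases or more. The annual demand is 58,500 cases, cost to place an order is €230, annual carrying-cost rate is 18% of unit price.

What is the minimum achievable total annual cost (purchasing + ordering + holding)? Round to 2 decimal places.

€7,966,613.56

H₁ = 18%×€136 = €24.4800;  H₂ = 18%×€135.59 = €24.4062
EOQ₁ = √(2×58,500×230/24.4800) = 1,048.46  (< 2,370, feasible at tier 1)
EOQ₂ = √(2×58,500×230/24.4062) = 1,050.04  (< 2,370 → use Q = 2,370 at tier-2 price)
TC(tier 1 (EOQ₁), Q≈1,048.5) = €7,981,666.26
TC(tier 2, Q≈2,370.0) = €7,966,613.56
Minimum at tier 2: €7,966,613.56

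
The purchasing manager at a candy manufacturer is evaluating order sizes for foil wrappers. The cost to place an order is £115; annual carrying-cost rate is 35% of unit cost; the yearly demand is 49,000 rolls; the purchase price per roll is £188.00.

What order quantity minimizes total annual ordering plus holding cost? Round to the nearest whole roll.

Carrying cost H = £188 × 35% = £65.8000/roll/yr
Q* = √(2·D·S / H) = √(2·49,000·115 / 65.8) = √171,276.6 ≈ 413.86

414 rolls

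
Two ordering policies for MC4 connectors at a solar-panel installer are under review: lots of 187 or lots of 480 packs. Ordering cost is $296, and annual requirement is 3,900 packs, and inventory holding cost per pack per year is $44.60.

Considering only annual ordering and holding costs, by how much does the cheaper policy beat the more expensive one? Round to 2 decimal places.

$2,765.64

TC(Q) = (D/Q)S + (Q/2)H
TC(187) = (3,900/187)×296 + (187/2)×44.6 = $10,343.36
TC(480) = (3,900/480)×296 + (480/2)×44.6 = $13,109.00
Cheaper: Q = 187.  Difference = $2,765.64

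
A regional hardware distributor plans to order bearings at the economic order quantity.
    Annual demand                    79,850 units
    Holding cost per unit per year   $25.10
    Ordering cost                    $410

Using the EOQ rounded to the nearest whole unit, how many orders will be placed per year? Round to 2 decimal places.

Optimal lot size Q* = (2 × 79,850 × $410 / $25.1)^½ ≈ 1,615.13 → Q = 1,615
Orders per year = D/Q = 79,850 / 1,615 = 49.443

49.44 orders per year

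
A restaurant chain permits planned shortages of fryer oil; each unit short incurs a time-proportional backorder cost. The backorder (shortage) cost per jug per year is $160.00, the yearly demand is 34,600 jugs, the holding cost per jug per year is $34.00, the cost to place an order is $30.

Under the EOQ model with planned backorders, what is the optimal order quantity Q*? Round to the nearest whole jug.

272 jugs

Basic EOQ = √(2·34,600·30/34) = 247.101
Backorder adjustment √((H+b)/b) = √((34+160)/160) = 1.1011
Q* = 247.101 × 1.1011 ≈ 272.09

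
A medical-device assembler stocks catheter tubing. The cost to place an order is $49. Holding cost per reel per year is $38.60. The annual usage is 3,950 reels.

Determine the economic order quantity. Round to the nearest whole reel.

EOQ = √(2DS/H) = √(2 × 3,950 × 49 / 38.6)
    = √(10,028.50) ≈ 100.14

100 reels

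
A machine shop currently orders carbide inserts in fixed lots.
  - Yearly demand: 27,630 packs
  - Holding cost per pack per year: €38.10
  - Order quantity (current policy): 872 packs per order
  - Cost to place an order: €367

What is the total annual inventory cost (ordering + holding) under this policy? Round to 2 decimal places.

Orders/yr = 27,630/872 = 31.686; ordering cost = 31.686 × €367 = €11,628.68
Average inventory = 872/2 = 436; holding cost = 436 × €38.1 = €16,611.60
Total = €11,628.68 + €16,611.60 = €28,240.28

€28,240.28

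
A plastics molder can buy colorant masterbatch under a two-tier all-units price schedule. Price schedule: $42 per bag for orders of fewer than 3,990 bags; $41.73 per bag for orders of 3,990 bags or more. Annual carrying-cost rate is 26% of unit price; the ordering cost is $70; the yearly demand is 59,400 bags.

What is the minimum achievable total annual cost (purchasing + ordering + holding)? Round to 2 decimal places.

H₁ = 26%×$42 = $10.9200;  H₂ = 26%×$41.73 = $10.8498
EOQ₁ = √(2×59,400×70/10.9200) = 872.66  (< 3,990, feasible at tier 1)
EOQ₂ = √(2×59,400×70/10.8498) = 875.48  (< 3,990 → use Q = 3,990 at tier-2 price)
TC(tier 1 (EOQ₁), Q≈872.7) = $2,504,329.47
TC(tier 2, Q≈3,990.0) = $2,501,449.46
Minimum at tier 2: $2,501,449.46

$2,501,449.46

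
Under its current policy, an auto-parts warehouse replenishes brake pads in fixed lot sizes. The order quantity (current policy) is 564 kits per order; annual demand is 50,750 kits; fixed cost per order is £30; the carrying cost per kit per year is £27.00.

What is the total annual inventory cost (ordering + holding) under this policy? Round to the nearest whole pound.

£10,313

Annual ordering cost = (D/Q)·S = (50,750/564) × 30 = £2,699.47
Annual holding cost  = (Q/2)·H = (564/2) × 27 = £7,614.00
Total = £2,699.47 + £7,614.00 = £10,313.47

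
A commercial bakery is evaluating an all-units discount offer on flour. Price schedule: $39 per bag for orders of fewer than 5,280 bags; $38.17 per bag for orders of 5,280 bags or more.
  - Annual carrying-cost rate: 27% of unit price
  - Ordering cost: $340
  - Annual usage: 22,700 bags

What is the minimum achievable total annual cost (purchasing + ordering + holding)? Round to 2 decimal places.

$895,128.32

H₁ = 27%×$39 = $10.5300;  H₂ = 27%×$38.17 = $10.3059
EOQ₁ = √(2×22,700×340/10.5300) = 1,210.75  (< 5,280, feasible at tier 1)
EOQ₂ = √(2×22,700×340/10.3059) = 1,223.84  (< 5,280 → use Q = 5,280 at tier-2 price)
TC(tier 1 (EOQ₁), Q≈1,210.7) = $898,049.16
TC(tier 2, Q≈5,280.0) = $895,128.32
Minimum at tier 2: $895,128.32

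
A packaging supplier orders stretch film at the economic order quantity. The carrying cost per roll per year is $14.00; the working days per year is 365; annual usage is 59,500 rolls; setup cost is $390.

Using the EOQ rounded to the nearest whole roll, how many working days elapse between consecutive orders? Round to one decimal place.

2DS/H = 2·59,500·390/14 = 3,315,000.00
EOQ = √3,315,000.00 ≈ 1,820.71 → Q = 1,821 rolls
Days between orders = 365 / (D/Q) = 365 / 32.674 ≈ 11.171

11.2 days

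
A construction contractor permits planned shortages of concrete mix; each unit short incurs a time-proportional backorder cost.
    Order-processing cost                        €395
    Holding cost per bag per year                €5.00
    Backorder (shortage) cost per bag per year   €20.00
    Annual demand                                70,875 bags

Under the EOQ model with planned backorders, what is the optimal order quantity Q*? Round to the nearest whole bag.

3,741 bags

Q* = √(2DS/H) · √((H + b)/b)
   = √(2 × 70,875 × 395 / 5) · √((5 + 20) / 20)
   = 3,346.379 × 1.1180 ≈ 3,741.37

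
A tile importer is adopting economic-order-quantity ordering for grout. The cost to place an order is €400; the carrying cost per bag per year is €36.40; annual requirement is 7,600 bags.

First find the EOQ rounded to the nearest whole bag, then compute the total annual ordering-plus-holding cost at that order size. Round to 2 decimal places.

2DS/H = 2·7,600·400/36.4 = 167,032.97
EOQ = √167,032.97 ≈ 408.70 → Q = 409 bags
Orders/yr = 7,600/409 = 18.582; ordering cost = 18.582 × €400 = €7,432.76
Average inventory = 409/2 = 204.5; holding cost = 204.5 × €36.4 = €7,443.80
Total = €7,432.76 + €7,443.80 = €14,876.56

€14,876.56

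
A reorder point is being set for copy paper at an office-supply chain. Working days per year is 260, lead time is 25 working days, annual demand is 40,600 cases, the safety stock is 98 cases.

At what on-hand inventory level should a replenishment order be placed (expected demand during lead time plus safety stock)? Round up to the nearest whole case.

Daily demand d = 40,600 / 260 = 156.154 cases/day
Demand during lead time = 156.154 × 25 = 3,903.85
Reorder point = 3,903.85 + 98 = 4,001.85 → round up

4,002 cases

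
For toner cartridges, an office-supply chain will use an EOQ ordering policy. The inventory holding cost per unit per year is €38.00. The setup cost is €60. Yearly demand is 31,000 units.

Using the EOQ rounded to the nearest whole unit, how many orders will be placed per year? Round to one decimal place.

2DS/H = 2·31,000·60/38 = 97,894.74
EOQ = √97,894.74 ≈ 312.88 → Q = 313
Orders per year = D/Q = 31,000 / 313 = 99.042

99.0 orders per year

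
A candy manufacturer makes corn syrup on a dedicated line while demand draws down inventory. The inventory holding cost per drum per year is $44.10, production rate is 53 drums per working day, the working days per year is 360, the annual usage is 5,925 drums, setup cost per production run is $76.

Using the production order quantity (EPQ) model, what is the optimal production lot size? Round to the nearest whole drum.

172 drums

Daily demand d = 5,925/360 = 16.458; p = 53; 1 − d/p = 0.68947
EPQ = √(2DS / (H(1 − d/p)))
    = √(2 × 5,925 × 76 / (44.1 × 0.68947)) ≈ 172.10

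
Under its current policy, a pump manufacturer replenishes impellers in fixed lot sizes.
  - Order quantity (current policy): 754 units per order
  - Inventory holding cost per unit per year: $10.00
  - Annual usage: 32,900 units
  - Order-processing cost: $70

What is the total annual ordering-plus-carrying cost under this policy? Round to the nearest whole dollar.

Orders/yr = 32,900/754 = 43.634; ordering cost = 43.634 × $70 = $3,054.38
Average inventory = 754/2 = 377; holding cost = 377 × $10 = $3,770.00
Total = $3,054.38 + $3,770.00 = $6,824.38

$6,824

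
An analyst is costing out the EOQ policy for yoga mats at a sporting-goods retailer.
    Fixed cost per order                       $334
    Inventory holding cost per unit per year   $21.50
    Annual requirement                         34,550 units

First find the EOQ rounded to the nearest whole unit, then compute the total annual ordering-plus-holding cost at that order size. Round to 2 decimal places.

$22,275.71

EOQ = √(2DS/H) = √(2 × 34,550 × 334 / 21.5)
    = √(1,073,460.47) ≈ 1,036.08 → Q = 1,036 units
Orders/yr = 34,550/1,036 = 33.349; ordering cost = 33.349 × $334 = $11,138.71
Average inventory = 1,036/2 = 518; holding cost = 518 × $21.5 = $11,137.00
Total = $11,138.71 + $11,137.00 = $22,275.71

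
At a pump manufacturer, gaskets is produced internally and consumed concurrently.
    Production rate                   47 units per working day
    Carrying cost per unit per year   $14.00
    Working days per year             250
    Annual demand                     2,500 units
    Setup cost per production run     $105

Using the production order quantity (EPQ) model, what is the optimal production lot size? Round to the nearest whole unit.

d = 2,500/250 = 10.0000 units/day;  effective holding cost H(1 − d/p) = 14·(1 − 10.0000/47) = 11.02128
Q* = √(2DS / H_eff) = √(2·2,500·105 / 11.02128) ≈ 218.25

218 units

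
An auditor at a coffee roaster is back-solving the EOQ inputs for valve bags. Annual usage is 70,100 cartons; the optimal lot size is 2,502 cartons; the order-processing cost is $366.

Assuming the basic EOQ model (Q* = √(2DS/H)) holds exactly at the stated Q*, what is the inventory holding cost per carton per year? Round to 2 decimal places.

$8.20

EOQ relation: Q² = 2DS/H, so rearrange for the unknown.
H = 2DS / Q² = 2 × 70,100 × 366 / 2,502² = 8.1970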